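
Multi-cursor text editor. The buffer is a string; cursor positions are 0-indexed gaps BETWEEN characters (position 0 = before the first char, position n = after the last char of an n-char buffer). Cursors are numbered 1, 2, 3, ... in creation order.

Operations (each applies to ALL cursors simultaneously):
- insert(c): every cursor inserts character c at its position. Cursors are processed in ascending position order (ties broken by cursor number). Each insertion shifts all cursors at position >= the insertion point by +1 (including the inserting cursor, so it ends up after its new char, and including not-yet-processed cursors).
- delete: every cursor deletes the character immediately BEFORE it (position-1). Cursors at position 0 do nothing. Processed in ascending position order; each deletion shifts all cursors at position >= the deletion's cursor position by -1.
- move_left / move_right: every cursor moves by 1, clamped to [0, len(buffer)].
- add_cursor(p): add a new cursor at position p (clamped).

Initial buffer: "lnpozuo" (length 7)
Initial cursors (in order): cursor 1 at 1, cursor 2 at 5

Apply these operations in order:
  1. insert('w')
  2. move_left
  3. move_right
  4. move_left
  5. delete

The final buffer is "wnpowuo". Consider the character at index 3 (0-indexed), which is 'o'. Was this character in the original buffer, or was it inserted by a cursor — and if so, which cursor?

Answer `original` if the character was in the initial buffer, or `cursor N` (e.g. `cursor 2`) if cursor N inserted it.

After op 1 (insert('w')): buffer="lwnpozwuo" (len 9), cursors c1@2 c2@7, authorship .1....2..
After op 2 (move_left): buffer="lwnpozwuo" (len 9), cursors c1@1 c2@6, authorship .1....2..
After op 3 (move_right): buffer="lwnpozwuo" (len 9), cursors c1@2 c2@7, authorship .1....2..
After op 4 (move_left): buffer="lwnpozwuo" (len 9), cursors c1@1 c2@6, authorship .1....2..
After op 5 (delete): buffer="wnpowuo" (len 7), cursors c1@0 c2@4, authorship 1...2..
Authorship (.=original, N=cursor N): 1 . . . 2 . .
Index 3: author = original

Answer: original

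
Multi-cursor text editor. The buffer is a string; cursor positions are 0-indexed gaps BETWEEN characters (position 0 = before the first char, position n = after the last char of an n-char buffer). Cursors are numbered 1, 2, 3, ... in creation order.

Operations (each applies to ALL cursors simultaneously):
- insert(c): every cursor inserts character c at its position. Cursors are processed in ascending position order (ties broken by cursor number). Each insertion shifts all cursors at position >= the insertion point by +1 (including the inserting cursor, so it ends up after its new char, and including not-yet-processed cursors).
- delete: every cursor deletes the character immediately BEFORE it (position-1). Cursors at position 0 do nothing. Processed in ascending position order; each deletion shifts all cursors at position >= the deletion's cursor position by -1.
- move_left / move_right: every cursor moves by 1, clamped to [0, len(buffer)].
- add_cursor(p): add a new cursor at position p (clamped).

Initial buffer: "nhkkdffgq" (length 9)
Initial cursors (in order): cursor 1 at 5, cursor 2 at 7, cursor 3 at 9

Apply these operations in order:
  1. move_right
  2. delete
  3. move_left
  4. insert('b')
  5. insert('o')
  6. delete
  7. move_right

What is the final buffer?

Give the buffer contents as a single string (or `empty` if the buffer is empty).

After op 1 (move_right): buffer="nhkkdffgq" (len 9), cursors c1@6 c2@8 c3@9, authorship .........
After op 2 (delete): buffer="nhkkdf" (len 6), cursors c1@5 c2@6 c3@6, authorship ......
After op 3 (move_left): buffer="nhkkdf" (len 6), cursors c1@4 c2@5 c3@5, authorship ......
After op 4 (insert('b')): buffer="nhkkbdbbf" (len 9), cursors c1@5 c2@8 c3@8, authorship ....1.23.
After op 5 (insert('o')): buffer="nhkkbodbboof" (len 12), cursors c1@6 c2@11 c3@11, authorship ....11.2323.
After op 6 (delete): buffer="nhkkbdbbf" (len 9), cursors c1@5 c2@8 c3@8, authorship ....1.23.
After op 7 (move_right): buffer="nhkkbdbbf" (len 9), cursors c1@6 c2@9 c3@9, authorship ....1.23.

Answer: nhkkbdbbf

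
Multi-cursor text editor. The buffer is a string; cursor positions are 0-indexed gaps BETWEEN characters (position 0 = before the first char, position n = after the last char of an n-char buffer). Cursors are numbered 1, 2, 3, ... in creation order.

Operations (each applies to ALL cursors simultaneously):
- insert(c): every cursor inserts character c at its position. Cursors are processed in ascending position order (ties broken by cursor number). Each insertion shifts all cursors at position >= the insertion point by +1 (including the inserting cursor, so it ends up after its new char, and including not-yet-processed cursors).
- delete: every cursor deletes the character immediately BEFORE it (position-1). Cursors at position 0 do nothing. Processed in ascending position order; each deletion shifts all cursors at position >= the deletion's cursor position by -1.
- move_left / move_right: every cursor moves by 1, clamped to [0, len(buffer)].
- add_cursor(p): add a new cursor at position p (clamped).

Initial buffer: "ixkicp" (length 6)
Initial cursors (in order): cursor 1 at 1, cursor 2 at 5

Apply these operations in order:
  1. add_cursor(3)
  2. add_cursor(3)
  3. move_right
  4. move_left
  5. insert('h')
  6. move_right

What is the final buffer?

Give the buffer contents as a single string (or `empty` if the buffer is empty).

Answer: ihxkhhichp

Derivation:
After op 1 (add_cursor(3)): buffer="ixkicp" (len 6), cursors c1@1 c3@3 c2@5, authorship ......
After op 2 (add_cursor(3)): buffer="ixkicp" (len 6), cursors c1@1 c3@3 c4@3 c2@5, authorship ......
After op 3 (move_right): buffer="ixkicp" (len 6), cursors c1@2 c3@4 c4@4 c2@6, authorship ......
After op 4 (move_left): buffer="ixkicp" (len 6), cursors c1@1 c3@3 c4@3 c2@5, authorship ......
After op 5 (insert('h')): buffer="ihxkhhichp" (len 10), cursors c1@2 c3@6 c4@6 c2@9, authorship .1..34..2.
After op 6 (move_right): buffer="ihxkhhichp" (len 10), cursors c1@3 c3@7 c4@7 c2@10, authorship .1..34..2.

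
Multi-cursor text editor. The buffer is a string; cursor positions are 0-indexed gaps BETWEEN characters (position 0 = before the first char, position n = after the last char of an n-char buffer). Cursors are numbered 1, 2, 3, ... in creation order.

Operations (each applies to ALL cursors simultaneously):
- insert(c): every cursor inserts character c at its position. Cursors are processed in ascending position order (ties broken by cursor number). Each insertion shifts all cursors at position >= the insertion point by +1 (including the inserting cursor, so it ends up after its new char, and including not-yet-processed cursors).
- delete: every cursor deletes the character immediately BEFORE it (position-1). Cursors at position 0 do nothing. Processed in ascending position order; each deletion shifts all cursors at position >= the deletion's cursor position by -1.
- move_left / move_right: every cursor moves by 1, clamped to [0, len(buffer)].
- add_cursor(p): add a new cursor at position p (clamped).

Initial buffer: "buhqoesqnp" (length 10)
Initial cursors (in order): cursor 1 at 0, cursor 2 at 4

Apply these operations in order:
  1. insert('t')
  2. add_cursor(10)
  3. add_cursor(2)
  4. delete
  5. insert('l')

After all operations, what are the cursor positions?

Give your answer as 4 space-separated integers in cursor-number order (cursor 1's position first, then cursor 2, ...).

Answer: 2 6 10 2

Derivation:
After op 1 (insert('t')): buffer="tbuhqtoesqnp" (len 12), cursors c1@1 c2@6, authorship 1....2......
After op 2 (add_cursor(10)): buffer="tbuhqtoesqnp" (len 12), cursors c1@1 c2@6 c3@10, authorship 1....2......
After op 3 (add_cursor(2)): buffer="tbuhqtoesqnp" (len 12), cursors c1@1 c4@2 c2@6 c3@10, authorship 1....2......
After op 4 (delete): buffer="uhqoesnp" (len 8), cursors c1@0 c4@0 c2@3 c3@6, authorship ........
After op 5 (insert('l')): buffer="lluhqloeslnp" (len 12), cursors c1@2 c4@2 c2@6 c3@10, authorship 14...2...3..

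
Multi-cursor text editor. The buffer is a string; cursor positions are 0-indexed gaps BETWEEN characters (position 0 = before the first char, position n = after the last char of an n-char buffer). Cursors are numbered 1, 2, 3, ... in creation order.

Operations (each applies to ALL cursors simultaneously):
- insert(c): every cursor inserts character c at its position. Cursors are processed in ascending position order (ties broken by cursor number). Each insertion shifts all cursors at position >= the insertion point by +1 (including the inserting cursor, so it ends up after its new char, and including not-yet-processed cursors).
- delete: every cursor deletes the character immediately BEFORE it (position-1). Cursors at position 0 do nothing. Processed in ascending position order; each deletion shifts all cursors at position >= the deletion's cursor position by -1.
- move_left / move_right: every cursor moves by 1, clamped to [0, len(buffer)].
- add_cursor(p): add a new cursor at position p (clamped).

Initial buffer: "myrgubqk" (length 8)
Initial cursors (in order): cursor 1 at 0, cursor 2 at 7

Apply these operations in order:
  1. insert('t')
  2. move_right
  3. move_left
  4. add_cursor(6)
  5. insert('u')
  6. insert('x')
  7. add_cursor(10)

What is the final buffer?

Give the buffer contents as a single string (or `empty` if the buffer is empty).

Answer: tuxmyrguuxbqtuxk

Derivation:
After op 1 (insert('t')): buffer="tmyrgubqtk" (len 10), cursors c1@1 c2@9, authorship 1.......2.
After op 2 (move_right): buffer="tmyrgubqtk" (len 10), cursors c1@2 c2@10, authorship 1.......2.
After op 3 (move_left): buffer="tmyrgubqtk" (len 10), cursors c1@1 c2@9, authorship 1.......2.
After op 4 (add_cursor(6)): buffer="tmyrgubqtk" (len 10), cursors c1@1 c3@6 c2@9, authorship 1.......2.
After op 5 (insert('u')): buffer="tumyrguubqtuk" (len 13), cursors c1@2 c3@8 c2@12, authorship 11.....3..22.
After op 6 (insert('x')): buffer="tuxmyrguuxbqtuxk" (len 16), cursors c1@3 c3@10 c2@15, authorship 111.....33..222.
After op 7 (add_cursor(10)): buffer="tuxmyrguuxbqtuxk" (len 16), cursors c1@3 c3@10 c4@10 c2@15, authorship 111.....33..222.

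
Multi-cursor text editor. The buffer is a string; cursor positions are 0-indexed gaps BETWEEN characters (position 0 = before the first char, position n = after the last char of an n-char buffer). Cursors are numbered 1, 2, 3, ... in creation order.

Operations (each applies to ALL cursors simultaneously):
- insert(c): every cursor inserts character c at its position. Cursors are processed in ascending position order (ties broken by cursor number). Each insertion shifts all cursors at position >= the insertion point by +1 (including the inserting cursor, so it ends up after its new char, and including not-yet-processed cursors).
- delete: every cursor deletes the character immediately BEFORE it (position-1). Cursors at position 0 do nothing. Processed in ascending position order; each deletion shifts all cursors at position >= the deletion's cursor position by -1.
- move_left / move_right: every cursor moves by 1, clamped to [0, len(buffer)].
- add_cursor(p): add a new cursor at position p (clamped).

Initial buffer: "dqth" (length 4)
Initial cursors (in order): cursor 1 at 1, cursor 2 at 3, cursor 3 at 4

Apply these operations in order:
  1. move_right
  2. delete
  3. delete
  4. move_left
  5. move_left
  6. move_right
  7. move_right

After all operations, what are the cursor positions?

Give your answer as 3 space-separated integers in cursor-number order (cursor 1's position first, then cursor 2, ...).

Answer: 0 0 0

Derivation:
After op 1 (move_right): buffer="dqth" (len 4), cursors c1@2 c2@4 c3@4, authorship ....
After op 2 (delete): buffer="d" (len 1), cursors c1@1 c2@1 c3@1, authorship .
After op 3 (delete): buffer="" (len 0), cursors c1@0 c2@0 c3@0, authorship 
After op 4 (move_left): buffer="" (len 0), cursors c1@0 c2@0 c3@0, authorship 
After op 5 (move_left): buffer="" (len 0), cursors c1@0 c2@0 c3@0, authorship 
After op 6 (move_right): buffer="" (len 0), cursors c1@0 c2@0 c3@0, authorship 
After op 7 (move_right): buffer="" (len 0), cursors c1@0 c2@0 c3@0, authorship 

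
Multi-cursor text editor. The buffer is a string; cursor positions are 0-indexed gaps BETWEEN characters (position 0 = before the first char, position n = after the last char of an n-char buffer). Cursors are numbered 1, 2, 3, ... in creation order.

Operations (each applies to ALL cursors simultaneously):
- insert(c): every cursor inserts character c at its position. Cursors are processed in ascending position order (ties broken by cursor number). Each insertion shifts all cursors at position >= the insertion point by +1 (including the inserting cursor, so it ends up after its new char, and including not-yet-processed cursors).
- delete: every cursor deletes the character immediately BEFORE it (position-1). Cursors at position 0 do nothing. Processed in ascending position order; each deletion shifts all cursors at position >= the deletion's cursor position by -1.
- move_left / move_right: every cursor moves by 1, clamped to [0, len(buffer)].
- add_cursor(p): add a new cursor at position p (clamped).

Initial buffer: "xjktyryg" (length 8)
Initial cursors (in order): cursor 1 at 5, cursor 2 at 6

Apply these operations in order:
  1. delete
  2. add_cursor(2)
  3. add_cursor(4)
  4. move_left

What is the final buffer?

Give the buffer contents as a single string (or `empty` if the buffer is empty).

After op 1 (delete): buffer="xjktyg" (len 6), cursors c1@4 c2@4, authorship ......
After op 2 (add_cursor(2)): buffer="xjktyg" (len 6), cursors c3@2 c1@4 c2@4, authorship ......
After op 3 (add_cursor(4)): buffer="xjktyg" (len 6), cursors c3@2 c1@4 c2@4 c4@4, authorship ......
After op 4 (move_left): buffer="xjktyg" (len 6), cursors c3@1 c1@3 c2@3 c4@3, authorship ......

Answer: xjktyg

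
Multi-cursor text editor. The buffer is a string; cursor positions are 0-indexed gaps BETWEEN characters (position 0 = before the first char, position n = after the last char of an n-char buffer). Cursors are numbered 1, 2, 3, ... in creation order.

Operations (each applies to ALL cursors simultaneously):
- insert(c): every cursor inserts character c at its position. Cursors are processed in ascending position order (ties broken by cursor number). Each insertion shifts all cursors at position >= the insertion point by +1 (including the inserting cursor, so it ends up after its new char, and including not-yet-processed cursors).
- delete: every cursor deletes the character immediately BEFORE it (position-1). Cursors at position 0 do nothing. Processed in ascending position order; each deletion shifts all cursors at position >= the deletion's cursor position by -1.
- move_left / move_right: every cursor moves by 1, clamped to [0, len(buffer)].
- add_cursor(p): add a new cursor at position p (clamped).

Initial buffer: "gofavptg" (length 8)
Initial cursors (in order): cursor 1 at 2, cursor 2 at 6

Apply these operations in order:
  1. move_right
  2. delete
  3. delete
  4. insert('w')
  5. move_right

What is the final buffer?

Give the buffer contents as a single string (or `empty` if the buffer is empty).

Answer: gwavwg

Derivation:
After op 1 (move_right): buffer="gofavptg" (len 8), cursors c1@3 c2@7, authorship ........
After op 2 (delete): buffer="goavpg" (len 6), cursors c1@2 c2@5, authorship ......
After op 3 (delete): buffer="gavg" (len 4), cursors c1@1 c2@3, authorship ....
After op 4 (insert('w')): buffer="gwavwg" (len 6), cursors c1@2 c2@5, authorship .1..2.
After op 5 (move_right): buffer="gwavwg" (len 6), cursors c1@3 c2@6, authorship .1..2.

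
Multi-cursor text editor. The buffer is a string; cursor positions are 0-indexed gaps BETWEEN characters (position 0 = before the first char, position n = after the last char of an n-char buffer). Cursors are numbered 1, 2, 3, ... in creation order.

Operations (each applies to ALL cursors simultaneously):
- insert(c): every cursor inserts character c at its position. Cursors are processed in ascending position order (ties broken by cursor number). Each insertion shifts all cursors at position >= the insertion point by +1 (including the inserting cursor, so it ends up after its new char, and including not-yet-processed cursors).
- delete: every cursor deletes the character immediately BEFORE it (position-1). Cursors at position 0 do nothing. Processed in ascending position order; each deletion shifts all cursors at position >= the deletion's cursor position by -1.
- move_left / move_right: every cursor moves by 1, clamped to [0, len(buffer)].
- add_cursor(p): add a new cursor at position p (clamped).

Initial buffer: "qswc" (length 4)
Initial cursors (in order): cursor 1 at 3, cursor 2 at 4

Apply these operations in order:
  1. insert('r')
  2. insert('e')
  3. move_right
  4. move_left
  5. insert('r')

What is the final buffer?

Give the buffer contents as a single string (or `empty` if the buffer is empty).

After op 1 (insert('r')): buffer="qswrcr" (len 6), cursors c1@4 c2@6, authorship ...1.2
After op 2 (insert('e')): buffer="qswrecre" (len 8), cursors c1@5 c2@8, authorship ...11.22
After op 3 (move_right): buffer="qswrecre" (len 8), cursors c1@6 c2@8, authorship ...11.22
After op 4 (move_left): buffer="qswrecre" (len 8), cursors c1@5 c2@7, authorship ...11.22
After op 5 (insert('r')): buffer="qswrercrre" (len 10), cursors c1@6 c2@9, authorship ...111.222

Answer: qswrercrre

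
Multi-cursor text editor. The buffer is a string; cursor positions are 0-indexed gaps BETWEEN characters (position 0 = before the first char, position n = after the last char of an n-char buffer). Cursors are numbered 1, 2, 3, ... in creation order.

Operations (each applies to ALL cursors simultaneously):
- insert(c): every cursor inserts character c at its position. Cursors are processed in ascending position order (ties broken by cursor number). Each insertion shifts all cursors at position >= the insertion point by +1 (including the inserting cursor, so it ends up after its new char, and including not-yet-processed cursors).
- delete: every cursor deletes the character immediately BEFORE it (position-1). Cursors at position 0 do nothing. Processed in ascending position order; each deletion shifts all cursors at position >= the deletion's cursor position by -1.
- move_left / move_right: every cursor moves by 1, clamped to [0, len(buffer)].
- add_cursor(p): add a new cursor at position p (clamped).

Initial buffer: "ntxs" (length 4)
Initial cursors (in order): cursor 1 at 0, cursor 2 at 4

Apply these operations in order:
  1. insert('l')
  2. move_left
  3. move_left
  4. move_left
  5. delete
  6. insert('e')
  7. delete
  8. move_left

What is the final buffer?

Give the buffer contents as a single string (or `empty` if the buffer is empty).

After op 1 (insert('l')): buffer="lntxsl" (len 6), cursors c1@1 c2@6, authorship 1....2
After op 2 (move_left): buffer="lntxsl" (len 6), cursors c1@0 c2@5, authorship 1....2
After op 3 (move_left): buffer="lntxsl" (len 6), cursors c1@0 c2@4, authorship 1....2
After op 4 (move_left): buffer="lntxsl" (len 6), cursors c1@0 c2@3, authorship 1....2
After op 5 (delete): buffer="lnxsl" (len 5), cursors c1@0 c2@2, authorship 1...2
After op 6 (insert('e')): buffer="elnexsl" (len 7), cursors c1@1 c2@4, authorship 11.2..2
After op 7 (delete): buffer="lnxsl" (len 5), cursors c1@0 c2@2, authorship 1...2
After op 8 (move_left): buffer="lnxsl" (len 5), cursors c1@0 c2@1, authorship 1...2

Answer: lnxsl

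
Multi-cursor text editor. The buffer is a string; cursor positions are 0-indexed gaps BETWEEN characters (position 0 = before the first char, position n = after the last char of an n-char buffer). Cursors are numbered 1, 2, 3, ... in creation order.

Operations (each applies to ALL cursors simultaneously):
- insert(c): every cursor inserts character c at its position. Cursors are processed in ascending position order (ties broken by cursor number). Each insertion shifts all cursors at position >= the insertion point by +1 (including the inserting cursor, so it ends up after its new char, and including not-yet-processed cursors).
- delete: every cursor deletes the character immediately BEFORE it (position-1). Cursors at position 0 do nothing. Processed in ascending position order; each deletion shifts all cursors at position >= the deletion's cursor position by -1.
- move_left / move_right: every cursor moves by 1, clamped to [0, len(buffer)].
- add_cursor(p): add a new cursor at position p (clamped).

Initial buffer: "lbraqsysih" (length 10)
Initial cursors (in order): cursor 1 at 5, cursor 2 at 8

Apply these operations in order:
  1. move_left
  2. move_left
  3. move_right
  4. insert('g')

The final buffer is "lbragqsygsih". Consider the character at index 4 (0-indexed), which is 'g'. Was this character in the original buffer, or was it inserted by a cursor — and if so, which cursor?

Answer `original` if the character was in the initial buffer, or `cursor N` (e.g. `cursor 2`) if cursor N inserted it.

After op 1 (move_left): buffer="lbraqsysih" (len 10), cursors c1@4 c2@7, authorship ..........
After op 2 (move_left): buffer="lbraqsysih" (len 10), cursors c1@3 c2@6, authorship ..........
After op 3 (move_right): buffer="lbraqsysih" (len 10), cursors c1@4 c2@7, authorship ..........
After op 4 (insert('g')): buffer="lbragqsygsih" (len 12), cursors c1@5 c2@9, authorship ....1...2...
Authorship (.=original, N=cursor N): . . . . 1 . . . 2 . . .
Index 4: author = 1

Answer: cursor 1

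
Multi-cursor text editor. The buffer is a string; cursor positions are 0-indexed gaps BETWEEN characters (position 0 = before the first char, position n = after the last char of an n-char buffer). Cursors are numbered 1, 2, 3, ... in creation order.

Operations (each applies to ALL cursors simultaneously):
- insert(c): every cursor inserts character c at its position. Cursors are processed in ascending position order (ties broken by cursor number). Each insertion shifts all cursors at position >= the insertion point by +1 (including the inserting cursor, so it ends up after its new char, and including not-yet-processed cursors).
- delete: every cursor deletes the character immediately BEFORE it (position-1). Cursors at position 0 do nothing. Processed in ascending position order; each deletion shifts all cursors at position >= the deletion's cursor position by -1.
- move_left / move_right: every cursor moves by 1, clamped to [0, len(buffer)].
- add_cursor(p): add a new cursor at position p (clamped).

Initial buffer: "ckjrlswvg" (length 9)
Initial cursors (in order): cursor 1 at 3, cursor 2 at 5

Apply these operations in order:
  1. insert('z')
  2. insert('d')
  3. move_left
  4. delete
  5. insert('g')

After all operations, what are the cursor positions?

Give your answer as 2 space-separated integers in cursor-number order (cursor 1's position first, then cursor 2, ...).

After op 1 (insert('z')): buffer="ckjzrlzswvg" (len 11), cursors c1@4 c2@7, authorship ...1..2....
After op 2 (insert('d')): buffer="ckjzdrlzdswvg" (len 13), cursors c1@5 c2@9, authorship ...11..22....
After op 3 (move_left): buffer="ckjzdrlzdswvg" (len 13), cursors c1@4 c2@8, authorship ...11..22....
After op 4 (delete): buffer="ckjdrldswvg" (len 11), cursors c1@3 c2@6, authorship ...1..2....
After op 5 (insert('g')): buffer="ckjgdrlgdswvg" (len 13), cursors c1@4 c2@8, authorship ...11..22....

Answer: 4 8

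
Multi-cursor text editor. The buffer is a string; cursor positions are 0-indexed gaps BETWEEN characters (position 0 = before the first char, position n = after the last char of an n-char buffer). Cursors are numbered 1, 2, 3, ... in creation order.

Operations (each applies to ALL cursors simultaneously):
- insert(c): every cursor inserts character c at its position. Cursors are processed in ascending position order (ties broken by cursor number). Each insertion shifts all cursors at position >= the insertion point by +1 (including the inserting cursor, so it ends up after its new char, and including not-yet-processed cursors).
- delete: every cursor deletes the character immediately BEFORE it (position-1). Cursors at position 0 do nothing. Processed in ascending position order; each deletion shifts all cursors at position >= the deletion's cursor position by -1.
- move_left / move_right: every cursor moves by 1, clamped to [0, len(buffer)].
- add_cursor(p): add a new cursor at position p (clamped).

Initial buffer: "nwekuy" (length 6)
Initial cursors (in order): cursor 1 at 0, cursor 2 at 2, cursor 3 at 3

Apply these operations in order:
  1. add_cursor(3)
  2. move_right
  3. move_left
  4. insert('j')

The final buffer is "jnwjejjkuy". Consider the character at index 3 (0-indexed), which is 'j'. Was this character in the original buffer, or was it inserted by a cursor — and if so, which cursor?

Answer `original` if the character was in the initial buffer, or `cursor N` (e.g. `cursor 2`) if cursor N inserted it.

After op 1 (add_cursor(3)): buffer="nwekuy" (len 6), cursors c1@0 c2@2 c3@3 c4@3, authorship ......
After op 2 (move_right): buffer="nwekuy" (len 6), cursors c1@1 c2@3 c3@4 c4@4, authorship ......
After op 3 (move_left): buffer="nwekuy" (len 6), cursors c1@0 c2@2 c3@3 c4@3, authorship ......
After op 4 (insert('j')): buffer="jnwjejjkuy" (len 10), cursors c1@1 c2@4 c3@7 c4@7, authorship 1..2.34...
Authorship (.=original, N=cursor N): 1 . . 2 . 3 4 . . .
Index 3: author = 2

Answer: cursor 2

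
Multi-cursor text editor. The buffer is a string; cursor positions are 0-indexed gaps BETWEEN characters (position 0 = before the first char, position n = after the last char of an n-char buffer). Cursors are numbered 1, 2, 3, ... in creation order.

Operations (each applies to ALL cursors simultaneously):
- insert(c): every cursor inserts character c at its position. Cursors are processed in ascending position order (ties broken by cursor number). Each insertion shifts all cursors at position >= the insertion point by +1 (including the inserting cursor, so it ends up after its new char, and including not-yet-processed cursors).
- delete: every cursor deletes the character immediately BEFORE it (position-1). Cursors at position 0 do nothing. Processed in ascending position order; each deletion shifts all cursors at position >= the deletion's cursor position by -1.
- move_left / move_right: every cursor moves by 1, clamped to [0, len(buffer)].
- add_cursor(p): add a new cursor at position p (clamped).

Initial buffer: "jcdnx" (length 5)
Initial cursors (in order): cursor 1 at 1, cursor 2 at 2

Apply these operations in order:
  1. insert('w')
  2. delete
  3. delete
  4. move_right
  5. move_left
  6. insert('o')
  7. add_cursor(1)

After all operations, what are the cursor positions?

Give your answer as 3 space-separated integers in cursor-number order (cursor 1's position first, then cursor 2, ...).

After op 1 (insert('w')): buffer="jwcwdnx" (len 7), cursors c1@2 c2@4, authorship .1.2...
After op 2 (delete): buffer="jcdnx" (len 5), cursors c1@1 c2@2, authorship .....
After op 3 (delete): buffer="dnx" (len 3), cursors c1@0 c2@0, authorship ...
After op 4 (move_right): buffer="dnx" (len 3), cursors c1@1 c2@1, authorship ...
After op 5 (move_left): buffer="dnx" (len 3), cursors c1@0 c2@0, authorship ...
After op 6 (insert('o')): buffer="oodnx" (len 5), cursors c1@2 c2@2, authorship 12...
After op 7 (add_cursor(1)): buffer="oodnx" (len 5), cursors c3@1 c1@2 c2@2, authorship 12...

Answer: 2 2 1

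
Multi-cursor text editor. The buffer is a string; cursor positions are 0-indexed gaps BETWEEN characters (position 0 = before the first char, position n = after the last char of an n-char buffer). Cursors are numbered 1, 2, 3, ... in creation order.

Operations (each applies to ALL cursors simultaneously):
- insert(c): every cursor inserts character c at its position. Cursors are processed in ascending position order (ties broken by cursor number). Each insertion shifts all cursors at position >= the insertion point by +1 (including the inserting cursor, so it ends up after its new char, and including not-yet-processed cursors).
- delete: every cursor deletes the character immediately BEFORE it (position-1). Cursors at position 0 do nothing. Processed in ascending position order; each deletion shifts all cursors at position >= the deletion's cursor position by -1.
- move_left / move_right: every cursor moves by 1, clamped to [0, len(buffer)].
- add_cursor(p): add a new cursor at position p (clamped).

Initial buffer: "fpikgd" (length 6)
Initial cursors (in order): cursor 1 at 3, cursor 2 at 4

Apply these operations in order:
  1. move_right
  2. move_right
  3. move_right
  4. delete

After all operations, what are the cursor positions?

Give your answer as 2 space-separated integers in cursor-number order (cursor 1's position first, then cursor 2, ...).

After op 1 (move_right): buffer="fpikgd" (len 6), cursors c1@4 c2@5, authorship ......
After op 2 (move_right): buffer="fpikgd" (len 6), cursors c1@5 c2@6, authorship ......
After op 3 (move_right): buffer="fpikgd" (len 6), cursors c1@6 c2@6, authorship ......
After op 4 (delete): buffer="fpik" (len 4), cursors c1@4 c2@4, authorship ....

Answer: 4 4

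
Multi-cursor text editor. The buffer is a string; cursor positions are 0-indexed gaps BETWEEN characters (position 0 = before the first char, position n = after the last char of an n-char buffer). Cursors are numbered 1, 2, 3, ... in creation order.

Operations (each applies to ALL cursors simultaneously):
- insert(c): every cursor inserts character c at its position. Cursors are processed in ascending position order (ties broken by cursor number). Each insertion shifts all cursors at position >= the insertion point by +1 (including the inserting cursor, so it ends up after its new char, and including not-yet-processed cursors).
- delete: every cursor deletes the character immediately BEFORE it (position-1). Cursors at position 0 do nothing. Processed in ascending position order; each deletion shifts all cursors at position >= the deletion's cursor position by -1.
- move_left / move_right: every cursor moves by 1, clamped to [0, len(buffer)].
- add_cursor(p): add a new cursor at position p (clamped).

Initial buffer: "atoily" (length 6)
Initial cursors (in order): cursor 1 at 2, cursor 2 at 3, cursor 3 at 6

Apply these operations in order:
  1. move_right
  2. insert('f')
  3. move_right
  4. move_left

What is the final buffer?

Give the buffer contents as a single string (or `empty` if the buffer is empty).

After op 1 (move_right): buffer="atoily" (len 6), cursors c1@3 c2@4 c3@6, authorship ......
After op 2 (insert('f')): buffer="atofiflyf" (len 9), cursors c1@4 c2@6 c3@9, authorship ...1.2..3
After op 3 (move_right): buffer="atofiflyf" (len 9), cursors c1@5 c2@7 c3@9, authorship ...1.2..3
After op 4 (move_left): buffer="atofiflyf" (len 9), cursors c1@4 c2@6 c3@8, authorship ...1.2..3

Answer: atofiflyf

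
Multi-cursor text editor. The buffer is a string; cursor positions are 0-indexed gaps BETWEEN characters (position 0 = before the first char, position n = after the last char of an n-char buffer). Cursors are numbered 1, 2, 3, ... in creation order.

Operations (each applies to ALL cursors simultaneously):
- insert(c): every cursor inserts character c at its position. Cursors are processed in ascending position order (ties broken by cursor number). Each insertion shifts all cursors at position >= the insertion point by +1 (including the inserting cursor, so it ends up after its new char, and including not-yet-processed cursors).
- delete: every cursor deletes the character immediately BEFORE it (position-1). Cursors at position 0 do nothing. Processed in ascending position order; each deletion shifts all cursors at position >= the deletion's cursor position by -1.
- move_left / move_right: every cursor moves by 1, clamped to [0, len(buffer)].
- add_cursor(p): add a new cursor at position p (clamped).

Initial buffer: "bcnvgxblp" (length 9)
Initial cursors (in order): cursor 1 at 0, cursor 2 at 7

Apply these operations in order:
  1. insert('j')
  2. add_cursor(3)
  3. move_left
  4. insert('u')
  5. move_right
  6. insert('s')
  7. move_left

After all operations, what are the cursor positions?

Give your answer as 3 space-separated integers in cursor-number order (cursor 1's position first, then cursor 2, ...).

After op 1 (insert('j')): buffer="jbcnvgxbjlp" (len 11), cursors c1@1 c2@9, authorship 1.......2..
After op 2 (add_cursor(3)): buffer="jbcnvgxbjlp" (len 11), cursors c1@1 c3@3 c2@9, authorship 1.......2..
After op 3 (move_left): buffer="jbcnvgxbjlp" (len 11), cursors c1@0 c3@2 c2@8, authorship 1.......2..
After op 4 (insert('u')): buffer="ujbucnvgxbujlp" (len 14), cursors c1@1 c3@4 c2@11, authorship 11.3......22..
After op 5 (move_right): buffer="ujbucnvgxbujlp" (len 14), cursors c1@2 c3@5 c2@12, authorship 11.3......22..
After op 6 (insert('s')): buffer="ujsbucsnvgxbujslp" (len 17), cursors c1@3 c3@7 c2@15, authorship 111.3.3.....222..
After op 7 (move_left): buffer="ujsbucsnvgxbujslp" (len 17), cursors c1@2 c3@6 c2@14, authorship 111.3.3.....222..

Answer: 2 14 6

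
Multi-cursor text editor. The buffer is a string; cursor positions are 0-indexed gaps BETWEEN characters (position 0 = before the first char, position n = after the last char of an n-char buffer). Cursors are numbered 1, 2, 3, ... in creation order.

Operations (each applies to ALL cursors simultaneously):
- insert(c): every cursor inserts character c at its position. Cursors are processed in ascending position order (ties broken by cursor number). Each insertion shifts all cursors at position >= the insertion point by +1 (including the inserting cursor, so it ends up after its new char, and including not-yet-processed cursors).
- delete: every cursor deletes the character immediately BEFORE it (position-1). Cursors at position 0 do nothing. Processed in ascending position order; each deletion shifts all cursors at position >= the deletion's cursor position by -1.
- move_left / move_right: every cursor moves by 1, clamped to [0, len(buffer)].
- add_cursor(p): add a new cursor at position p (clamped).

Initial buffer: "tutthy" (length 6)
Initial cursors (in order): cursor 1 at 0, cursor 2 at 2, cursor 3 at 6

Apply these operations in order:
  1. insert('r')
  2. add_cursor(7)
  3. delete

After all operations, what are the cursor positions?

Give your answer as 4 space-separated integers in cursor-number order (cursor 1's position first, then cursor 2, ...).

After op 1 (insert('r')): buffer="rturtthyr" (len 9), cursors c1@1 c2@4 c3@9, authorship 1..2....3
After op 2 (add_cursor(7)): buffer="rturtthyr" (len 9), cursors c1@1 c2@4 c4@7 c3@9, authorship 1..2....3
After op 3 (delete): buffer="tutty" (len 5), cursors c1@0 c2@2 c4@4 c3@5, authorship .....

Answer: 0 2 5 4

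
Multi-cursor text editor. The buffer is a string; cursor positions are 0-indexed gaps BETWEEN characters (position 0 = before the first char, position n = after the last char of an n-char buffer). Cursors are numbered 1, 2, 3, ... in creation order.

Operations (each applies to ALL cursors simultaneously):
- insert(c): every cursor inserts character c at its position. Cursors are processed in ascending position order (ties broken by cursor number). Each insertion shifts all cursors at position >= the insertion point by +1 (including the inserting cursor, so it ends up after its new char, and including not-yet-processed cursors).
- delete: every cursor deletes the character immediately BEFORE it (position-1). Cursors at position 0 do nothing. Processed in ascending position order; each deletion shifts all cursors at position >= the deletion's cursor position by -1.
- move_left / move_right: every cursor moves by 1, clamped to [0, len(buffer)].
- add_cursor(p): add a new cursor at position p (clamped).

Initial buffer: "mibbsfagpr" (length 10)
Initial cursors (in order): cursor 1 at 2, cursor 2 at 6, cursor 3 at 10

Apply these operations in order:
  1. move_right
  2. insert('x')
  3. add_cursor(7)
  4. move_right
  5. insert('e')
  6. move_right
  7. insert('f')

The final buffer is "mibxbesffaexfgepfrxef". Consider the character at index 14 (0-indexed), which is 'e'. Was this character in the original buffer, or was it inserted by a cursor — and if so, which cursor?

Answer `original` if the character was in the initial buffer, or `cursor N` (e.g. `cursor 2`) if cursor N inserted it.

Answer: cursor 2

Derivation:
After op 1 (move_right): buffer="mibbsfagpr" (len 10), cursors c1@3 c2@7 c3@10, authorship ..........
After op 2 (insert('x')): buffer="mibxbsfaxgprx" (len 13), cursors c1@4 c2@9 c3@13, authorship ...1....2...3
After op 3 (add_cursor(7)): buffer="mibxbsfaxgprx" (len 13), cursors c1@4 c4@7 c2@9 c3@13, authorship ...1....2...3
After op 4 (move_right): buffer="mibxbsfaxgprx" (len 13), cursors c1@5 c4@8 c2@10 c3@13, authorship ...1....2...3
After op 5 (insert('e')): buffer="mibxbesfaexgeprxe" (len 17), cursors c1@6 c4@10 c2@13 c3@17, authorship ...1.1...42.2..33
After op 6 (move_right): buffer="mibxbesfaexgeprxe" (len 17), cursors c1@7 c4@11 c2@14 c3@17, authorship ...1.1...42.2..33
After op 7 (insert('f')): buffer="mibxbesffaexfgepfrxef" (len 21), cursors c1@8 c4@13 c2@17 c3@21, authorship ...1.1.1..424.2.2.333
Authorship (.=original, N=cursor N): . . . 1 . 1 . 1 . . 4 2 4 . 2 . 2 . 3 3 3
Index 14: author = 2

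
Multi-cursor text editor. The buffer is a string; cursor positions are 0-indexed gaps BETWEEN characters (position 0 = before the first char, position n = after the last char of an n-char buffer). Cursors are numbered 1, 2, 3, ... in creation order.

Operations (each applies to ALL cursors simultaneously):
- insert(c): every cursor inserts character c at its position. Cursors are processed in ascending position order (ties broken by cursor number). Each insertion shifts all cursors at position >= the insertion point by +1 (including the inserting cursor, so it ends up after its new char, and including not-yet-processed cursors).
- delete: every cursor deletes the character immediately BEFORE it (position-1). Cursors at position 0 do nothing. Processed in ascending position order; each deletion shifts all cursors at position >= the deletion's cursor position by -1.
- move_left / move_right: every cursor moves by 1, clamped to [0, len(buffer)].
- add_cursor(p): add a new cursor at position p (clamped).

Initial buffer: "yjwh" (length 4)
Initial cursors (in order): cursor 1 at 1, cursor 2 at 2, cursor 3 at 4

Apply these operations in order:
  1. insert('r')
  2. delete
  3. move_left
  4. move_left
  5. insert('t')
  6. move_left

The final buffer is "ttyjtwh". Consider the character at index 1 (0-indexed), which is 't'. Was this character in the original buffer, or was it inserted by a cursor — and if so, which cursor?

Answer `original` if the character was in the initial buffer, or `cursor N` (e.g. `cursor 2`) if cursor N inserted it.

After op 1 (insert('r')): buffer="yrjrwhr" (len 7), cursors c1@2 c2@4 c3@7, authorship .1.2..3
After op 2 (delete): buffer="yjwh" (len 4), cursors c1@1 c2@2 c3@4, authorship ....
After op 3 (move_left): buffer="yjwh" (len 4), cursors c1@0 c2@1 c3@3, authorship ....
After op 4 (move_left): buffer="yjwh" (len 4), cursors c1@0 c2@0 c3@2, authorship ....
After op 5 (insert('t')): buffer="ttyjtwh" (len 7), cursors c1@2 c2@2 c3@5, authorship 12..3..
After op 6 (move_left): buffer="ttyjtwh" (len 7), cursors c1@1 c2@1 c3@4, authorship 12..3..
Authorship (.=original, N=cursor N): 1 2 . . 3 . .
Index 1: author = 2

Answer: cursor 2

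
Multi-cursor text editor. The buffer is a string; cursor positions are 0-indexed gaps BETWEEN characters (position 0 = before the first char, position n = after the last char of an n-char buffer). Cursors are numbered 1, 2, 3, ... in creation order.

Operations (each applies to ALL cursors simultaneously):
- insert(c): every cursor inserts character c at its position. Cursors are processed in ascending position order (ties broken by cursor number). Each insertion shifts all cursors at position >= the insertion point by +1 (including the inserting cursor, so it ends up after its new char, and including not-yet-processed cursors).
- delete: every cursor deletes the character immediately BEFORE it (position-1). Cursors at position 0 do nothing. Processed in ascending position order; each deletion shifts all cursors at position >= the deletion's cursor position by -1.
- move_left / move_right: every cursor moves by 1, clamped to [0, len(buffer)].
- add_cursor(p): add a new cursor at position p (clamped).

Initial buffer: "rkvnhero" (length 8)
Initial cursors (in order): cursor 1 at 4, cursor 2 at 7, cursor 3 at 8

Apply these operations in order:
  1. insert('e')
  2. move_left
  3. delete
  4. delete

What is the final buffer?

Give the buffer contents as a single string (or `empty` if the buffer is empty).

Answer: rkehe

Derivation:
After op 1 (insert('e')): buffer="rkvnehereoe" (len 11), cursors c1@5 c2@9 c3@11, authorship ....1...2.3
After op 2 (move_left): buffer="rkvnehereoe" (len 11), cursors c1@4 c2@8 c3@10, authorship ....1...2.3
After op 3 (delete): buffer="rkveheee" (len 8), cursors c1@3 c2@6 c3@7, authorship ...1..23
After op 4 (delete): buffer="rkehe" (len 5), cursors c1@2 c2@4 c3@4, authorship ..1.3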